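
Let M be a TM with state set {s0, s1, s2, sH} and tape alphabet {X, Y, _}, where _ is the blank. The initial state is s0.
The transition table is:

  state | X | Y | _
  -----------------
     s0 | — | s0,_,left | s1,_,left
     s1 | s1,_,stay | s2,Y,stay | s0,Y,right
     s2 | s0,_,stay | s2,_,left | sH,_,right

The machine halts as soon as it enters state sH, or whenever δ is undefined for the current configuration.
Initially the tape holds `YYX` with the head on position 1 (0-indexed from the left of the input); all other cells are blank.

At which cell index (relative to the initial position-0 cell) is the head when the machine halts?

-2

state=s0 head=1 tape=___Y[Y]X   (s0,Y)→(s0,_,left)
state=s0 head=0 tape=___[Y]_X   (s0,Y)→(s0,_,left)
state=s0 head=-1 tape=__[_]__X   (s0,_)→(s1,_,left)
state=s1 head=-2 tape=_[_]___X   (s1,_)→(s0,Y,right)
state=s0 head=-1 tape=_Y[_]__X   (s0,_)→(s1,_,left)
state=s1 head=-2 tape=_[Y]___X   (s1,Y)→(s2,Y,stay)
state=s2 head=-2 tape=_[Y]___X   (s2,Y)→(s2,_,left)
state=s2 head=-3 tape=[_]____X   (s2,_)→(sH,_,right)
state=sH head=-2 tape=_[_]___X
At halt the head is at cell -2.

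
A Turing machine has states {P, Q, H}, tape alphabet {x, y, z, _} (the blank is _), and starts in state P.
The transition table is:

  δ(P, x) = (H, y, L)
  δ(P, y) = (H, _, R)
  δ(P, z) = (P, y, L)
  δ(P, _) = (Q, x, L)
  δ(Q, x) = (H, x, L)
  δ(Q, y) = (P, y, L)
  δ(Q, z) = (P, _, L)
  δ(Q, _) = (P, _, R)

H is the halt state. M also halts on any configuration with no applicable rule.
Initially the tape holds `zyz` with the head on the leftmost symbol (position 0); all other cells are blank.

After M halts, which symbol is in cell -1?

state=P head=0 tape=__[z]yz   (P,z)→(P,y,L)
state=P head=-1 tape=_[_]yyz   (P,_)→(Q,x,L)
state=Q head=-2 tape=[_]xyyz   (Q,_)→(P,_,R)
state=P head=-1 tape=_[x]yyz   (P,x)→(H,y,L)
state=H head=-2 tape=[_]yyyz
Cell -1 holds y when M halts.

y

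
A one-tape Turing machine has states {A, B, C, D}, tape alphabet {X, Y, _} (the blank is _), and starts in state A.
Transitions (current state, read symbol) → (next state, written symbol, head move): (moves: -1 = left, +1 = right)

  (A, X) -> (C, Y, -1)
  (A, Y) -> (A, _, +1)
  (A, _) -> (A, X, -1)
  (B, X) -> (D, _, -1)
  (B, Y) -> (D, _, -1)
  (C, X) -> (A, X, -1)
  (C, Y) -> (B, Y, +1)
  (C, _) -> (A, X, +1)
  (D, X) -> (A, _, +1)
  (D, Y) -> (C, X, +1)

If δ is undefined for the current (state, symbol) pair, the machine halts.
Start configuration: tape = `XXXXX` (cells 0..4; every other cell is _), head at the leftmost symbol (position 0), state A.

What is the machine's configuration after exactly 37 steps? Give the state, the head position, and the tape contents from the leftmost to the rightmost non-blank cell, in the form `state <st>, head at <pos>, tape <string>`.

state A, head at 5, tape XX_X_XXY

A | __[X]XXXX_   read X → write Y, move -1, go to C
C | _[_]YXXXX_   read _ → write X, move +1, go to A
A | _X[Y]XXXX_   read Y → write _, move +1, go to A
A | _X_[X]XXX_   read X → write Y, move -1, go to C
C | _X[_]YXXX_   read _ → write X, move +1, go to A
A | _XX[Y]XXX_   read Y → write _, move +1, go to A
A | _XX_[X]XX_   read X → write Y, move -1, go to C
C | _XX[_]YXX_   read _ → write X, move +1, go to A
A | _XXX[Y]XX_   read Y → write _, move +1, go to A
A | _XXX_[X]X_   read X → write Y, move -1, go to C
C | _XXX[_]YX_   read _ → write X, move +1, go to A
A | _XXXX[Y]X_   read Y → write _, move +1, go to A
A | _XXXX_[X]_   read X → write Y, move -1, go to C
C | _XXXX[_]Y_   read _ → write X, move +1, go to A
A | _XXXXX[Y]_   read Y → write _, move +1, go to A
A | _XXXXX_[_]   read _ → write X, move -1, go to A
A | _XXXXX[_]X   read _ → write X, move -1, go to A
A | _XXXX[X]XX   read X → write Y, move -1, go to C
C | _XXX[X]YXX   read X → write X, move -1, go to A
A | _XX[X]XYXX   read X → write Y, move -1, go to C
C | _X[X]YXYXX   read X → write X, move -1, go to A
A | _[X]XYXYXX   read X → write Y, move -1, go to C
C | [_]YXYXYXX   read _ → write X, move +1, go to A
A | X[Y]XYXYXX   read Y → write _, move +1, go to A
A | X_[X]YXYXX   read X → write Y, move -1, go to C
C | X[_]YYXYXX   read _ → write X, move +1, go to A
A | XX[Y]YXYXX   read Y → write _, move +1, go to A
A | XX_[Y]XYXX   read Y → write _, move +1, go to A
A | XX__[X]YXX   read X → write Y, move -1, go to C
C | XX_[_]YYXX   read _ → write X, move +1, go to A
A | XX_X[Y]YXX   read Y → write _, move +1, go to A
A | XX_X_[Y]XX   read Y → write _, move +1, go to A
A | XX_X__[X]X   read X → write Y, move -1, go to C
C | XX_X_[_]YX   read _ → write X, move +1, go to A
A | XX_X_X[Y]X   read Y → write _, move +1, go to A
A | XX_X_X_[X]   read X → write Y, move -1, go to C
C | XX_X_X[_]Y   read _ → write X, move +1, go to A
A | XX_X_XX[Y]
After 37 steps: state A, head at 5, tape XX_X_XXY.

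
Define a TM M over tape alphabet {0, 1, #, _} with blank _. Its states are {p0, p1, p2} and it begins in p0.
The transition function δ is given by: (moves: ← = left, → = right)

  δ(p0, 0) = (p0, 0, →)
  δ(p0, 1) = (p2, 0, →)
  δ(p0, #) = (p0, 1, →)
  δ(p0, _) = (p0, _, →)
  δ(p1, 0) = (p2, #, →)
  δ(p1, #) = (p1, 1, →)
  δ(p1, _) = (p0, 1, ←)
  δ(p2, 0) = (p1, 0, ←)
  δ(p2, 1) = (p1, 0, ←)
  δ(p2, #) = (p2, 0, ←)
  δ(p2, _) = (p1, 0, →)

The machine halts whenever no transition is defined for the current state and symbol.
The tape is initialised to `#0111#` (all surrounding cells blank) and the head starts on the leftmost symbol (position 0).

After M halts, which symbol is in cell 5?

state=p0 head=0 tape=[#]0111#   (p0,#)→(p0,1,→)
state=p0 head=1 tape=1[0]111#   (p0,0)→(p0,0,→)
state=p0 head=2 tape=10[1]11#   (p0,1)→(p2,0,→)
state=p2 head=3 tape=100[1]1#   (p2,1)→(p1,0,←)
state=p1 head=2 tape=10[0]01#   (p1,0)→(p2,#,→)
state=p2 head=3 tape=10#[0]1#   (p2,0)→(p1,0,←)
state=p1 head=2 tape=10[#]01#   (p1,#)→(p1,1,→)
state=p1 head=3 tape=101[0]1#   (p1,0)→(p2,#,→)
state=p2 head=4 tape=101#[1]#   (p2,1)→(p1,0,←)
state=p1 head=3 tape=101[#]0#   (p1,#)→(p1,1,→)
state=p1 head=4 tape=1011[0]#   (p1,0)→(p2,#,→)
state=p2 head=5 tape=1011#[#]   (p2,#)→(p2,0,←)
state=p2 head=4 tape=1011[#]0   (p2,#)→(p2,0,←)
state=p2 head=3 tape=101[1]00   (p2,1)→(p1,0,←)
state=p1 head=2 tape=10[1]000
Cell 5 holds 0 when M halts.

0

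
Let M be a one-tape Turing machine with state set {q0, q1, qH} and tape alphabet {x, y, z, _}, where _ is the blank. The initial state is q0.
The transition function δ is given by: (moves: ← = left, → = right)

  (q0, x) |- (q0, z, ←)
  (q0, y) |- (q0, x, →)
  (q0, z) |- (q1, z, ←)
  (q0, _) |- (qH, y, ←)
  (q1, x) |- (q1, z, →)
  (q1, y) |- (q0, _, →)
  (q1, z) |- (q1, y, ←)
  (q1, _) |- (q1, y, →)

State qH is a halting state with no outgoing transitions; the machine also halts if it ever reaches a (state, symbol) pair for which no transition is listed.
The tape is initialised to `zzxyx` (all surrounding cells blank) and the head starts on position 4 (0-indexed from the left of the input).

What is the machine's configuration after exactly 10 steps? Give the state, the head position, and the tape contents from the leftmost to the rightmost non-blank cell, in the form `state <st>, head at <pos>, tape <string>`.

state qH, head at 4, tape zzz_xy

state=q0 head=4 tape=zzxy[x]_   (q0,x)→(q0,z,←)
state=q0 head=3 tape=zzx[y]z_   (q0,y)→(q0,x,→)
state=q0 head=4 tape=zzxx[z]_   (q0,z)→(q1,z,←)
state=q1 head=3 tape=zzx[x]z_   (q1,x)→(q1,z,→)
state=q1 head=4 tape=zzxz[z]_   (q1,z)→(q1,y,←)
state=q1 head=3 tape=zzx[z]y_   (q1,z)→(q1,y,←)
state=q1 head=2 tape=zz[x]yy_   (q1,x)→(q1,z,→)
state=q1 head=3 tape=zzz[y]y_   (q1,y)→(q0,_,→)
state=q0 head=4 tape=zzz_[y]_   (q0,y)→(q0,x,→)
state=q0 head=5 tape=zzz_x[_]   (q0,_)→(qH,y,←)
state=qH head=4 tape=zzz_[x]y
After 10 steps: state qH, head at 4, tape zzz_xy.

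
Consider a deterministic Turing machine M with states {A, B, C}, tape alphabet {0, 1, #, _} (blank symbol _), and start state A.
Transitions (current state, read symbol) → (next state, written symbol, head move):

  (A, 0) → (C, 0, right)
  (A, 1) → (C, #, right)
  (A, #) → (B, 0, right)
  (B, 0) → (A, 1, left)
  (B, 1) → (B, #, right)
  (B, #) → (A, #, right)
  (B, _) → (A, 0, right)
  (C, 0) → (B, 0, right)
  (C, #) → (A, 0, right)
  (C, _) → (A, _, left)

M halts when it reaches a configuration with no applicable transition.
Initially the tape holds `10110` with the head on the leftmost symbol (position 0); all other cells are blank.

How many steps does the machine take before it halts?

A | [1]0110__   read 1 → write #, move right, go to C
C | #[0]110__   read 0 → write 0, move right, go to B
B | #0[1]10__   read 1 → write #, move right, go to B
B | #0#[1]0__   read 1 → write #, move right, go to B
B | #0##[0]__   read 0 → write 1, move left, go to A
A | #0#[#]1__   read # → write 0, move right, go to B
B | #0#0[1]__   read 1 → write #, move right, go to B
B | #0#0#[_]_   read _ → write 0, move right, go to A
A | #0#0#0[_]
M halts after 8 transitions.

8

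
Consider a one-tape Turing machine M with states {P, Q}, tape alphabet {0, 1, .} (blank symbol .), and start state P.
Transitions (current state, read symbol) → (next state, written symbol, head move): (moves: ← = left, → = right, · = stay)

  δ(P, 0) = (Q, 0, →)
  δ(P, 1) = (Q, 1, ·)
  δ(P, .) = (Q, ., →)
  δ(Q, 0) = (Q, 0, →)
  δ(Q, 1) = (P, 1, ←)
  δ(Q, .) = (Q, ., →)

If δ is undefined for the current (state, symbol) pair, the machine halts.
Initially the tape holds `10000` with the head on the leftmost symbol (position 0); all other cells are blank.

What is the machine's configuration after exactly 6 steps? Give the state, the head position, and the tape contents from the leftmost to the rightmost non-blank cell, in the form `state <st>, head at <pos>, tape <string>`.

state=P head=0 tape=.[1]0000   (P,1)→(Q,1,·)
state=Q head=0 tape=.[1]0000   (Q,1)→(P,1,←)
state=P head=-1 tape=[.]10000   (P,.)→(Q,.,→)
state=Q head=0 tape=.[1]0000   (Q,1)→(P,1,←)
state=P head=-1 tape=[.]10000   (P,.)→(Q,.,→)
state=Q head=0 tape=.[1]0000   (Q,1)→(P,1,←)
state=P head=-1 tape=[.]10000
After 6 steps: state P, head at -1, tape 10000.

state P, head at -1, tape 10000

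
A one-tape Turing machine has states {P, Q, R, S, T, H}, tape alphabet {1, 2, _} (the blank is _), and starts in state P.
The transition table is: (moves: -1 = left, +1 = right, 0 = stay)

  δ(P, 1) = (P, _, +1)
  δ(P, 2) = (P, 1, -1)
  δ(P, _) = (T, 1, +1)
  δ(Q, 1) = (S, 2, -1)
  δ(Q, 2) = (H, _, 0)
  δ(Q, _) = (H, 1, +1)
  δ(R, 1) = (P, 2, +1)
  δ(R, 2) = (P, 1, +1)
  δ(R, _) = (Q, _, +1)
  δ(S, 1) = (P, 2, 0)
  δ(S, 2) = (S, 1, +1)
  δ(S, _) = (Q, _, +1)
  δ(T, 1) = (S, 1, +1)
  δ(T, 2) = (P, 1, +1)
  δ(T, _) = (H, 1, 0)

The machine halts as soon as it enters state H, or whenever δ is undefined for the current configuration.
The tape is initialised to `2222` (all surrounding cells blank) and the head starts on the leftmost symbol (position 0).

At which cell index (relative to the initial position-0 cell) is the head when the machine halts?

P | _[2]222___   read 2 → write 1, move -1, go to P
P | [_]1222___   read _ → write 1, move +1, go to T
T | 1[1]222___   read 1 → write 1, move +1, go to S
S | 11[2]22___   read 2 → write 1, move +1, go to S
S | 111[2]2___   read 2 → write 1, move +1, go to S
S | 1111[2]___   read 2 → write 1, move +1, go to S
S | 11111[_]__   read _ → write _, move +1, go to Q
Q | 11111_[_]_   read _ → write 1, move +1, go to H
H | 11111_1[_]
At halt the head is at cell 6.

6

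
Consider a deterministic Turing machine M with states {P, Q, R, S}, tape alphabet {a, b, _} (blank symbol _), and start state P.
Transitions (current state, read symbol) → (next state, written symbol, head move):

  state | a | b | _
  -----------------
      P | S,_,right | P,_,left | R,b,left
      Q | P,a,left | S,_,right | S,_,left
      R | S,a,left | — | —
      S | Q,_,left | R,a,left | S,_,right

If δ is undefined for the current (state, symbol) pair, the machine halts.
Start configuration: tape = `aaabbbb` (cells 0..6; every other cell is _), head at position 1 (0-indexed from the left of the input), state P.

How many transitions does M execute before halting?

11

state=P head=1 tape=__a[a]abbbb   (P,a)→(S,_,right)
state=S head=2 tape=__a_[a]bbbb   (S,a)→(Q,_,left)
state=Q head=1 tape=__a[_]_bbbb   (Q,_)→(S,_,left)
state=S head=0 tape=__[a]__bbbb   (S,a)→(Q,_,left)
state=Q head=-1 tape=_[_]___bbbb   (Q,_)→(S,_,left)
state=S head=-2 tape=[_]____bbbb   (S,_)→(S,_,right)
state=S head=-1 tape=_[_]___bbbb   (S,_)→(S,_,right)
state=S head=0 tape=__[_]__bbbb   (S,_)→(S,_,right)
state=S head=1 tape=___[_]_bbbb   (S,_)→(S,_,right)
state=S head=2 tape=____[_]bbbb   (S,_)→(S,_,right)
state=S head=3 tape=_____[b]bbb   (S,b)→(R,a,left)
state=R head=2 tape=____[_]abbb
M halts after 11 transitions.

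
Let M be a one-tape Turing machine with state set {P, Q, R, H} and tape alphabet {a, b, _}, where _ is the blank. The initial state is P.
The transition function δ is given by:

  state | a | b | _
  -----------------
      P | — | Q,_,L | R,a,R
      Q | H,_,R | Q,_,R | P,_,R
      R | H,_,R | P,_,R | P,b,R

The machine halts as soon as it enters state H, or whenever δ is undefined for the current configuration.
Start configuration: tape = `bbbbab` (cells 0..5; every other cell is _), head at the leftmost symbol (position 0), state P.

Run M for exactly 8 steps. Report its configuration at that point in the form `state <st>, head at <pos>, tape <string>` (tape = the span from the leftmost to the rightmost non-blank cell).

P | _[b]bbbab   read b → write _, move L, go to Q
Q | [_]_bbbab   read _ → write _, move R, go to P
P | _[_]bbbab   read _ → write a, move R, go to R
R | _a[b]bbab   read b → write _, move R, go to P
P | _a_[b]bab   read b → write _, move L, go to Q
Q | _a[_]_bab   read _ → write _, move R, go to P
P | _a_[_]bab   read _ → write a, move R, go to R
R | _a_a[b]ab   read b → write _, move R, go to P
P | _a_a_[a]b
After 8 steps: state P, head at 4, tape a_a_ab.

state P, head at 4, tape a_a_ab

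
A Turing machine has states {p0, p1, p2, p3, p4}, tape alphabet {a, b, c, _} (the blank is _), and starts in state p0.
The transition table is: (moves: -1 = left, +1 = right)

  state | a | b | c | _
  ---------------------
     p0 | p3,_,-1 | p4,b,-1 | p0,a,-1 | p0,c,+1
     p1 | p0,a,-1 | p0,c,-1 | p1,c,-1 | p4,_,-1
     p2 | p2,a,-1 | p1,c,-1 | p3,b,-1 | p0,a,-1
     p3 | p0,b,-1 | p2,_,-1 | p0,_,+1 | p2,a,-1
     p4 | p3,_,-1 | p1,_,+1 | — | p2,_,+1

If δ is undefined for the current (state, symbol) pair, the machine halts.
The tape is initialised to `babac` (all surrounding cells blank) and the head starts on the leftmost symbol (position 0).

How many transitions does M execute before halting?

p0 | __[b]abac   read b → write b, move -1, go to p4
p4 | _[_]babac   read _ → write _, move +1, go to p2
p2 | __[b]abac   read b → write c, move -1, go to p1
p1 | _[_]cabac   read _ → write _, move -1, go to p4
p4 | [_]_cabac   read _ → write _, move +1, go to p2
p2 | _[_]cabac   read _ → write a, move -1, go to p0
p0 | [_]acabac   read _ → write c, move +1, go to p0
p0 | c[a]cabac   read a → write _, move -1, go to p3
p3 | [c]_cabac   read c → write _, move +1, go to p0
p0 | _[_]cabac   read _ → write c, move +1, go to p0
p0 | _c[c]abac   read c → write a, move -1, go to p0
p0 | _[c]aabac   read c → write a, move -1, go to p0
p0 | [_]aaabac   read _ → write c, move +1, go to p0
p0 | c[a]aabac   read a → write _, move -1, go to p3
p3 | [c]_aabac   read c → write _, move +1, go to p0
p0 | _[_]aabac   read _ → write c, move +1, go to p0
p0 | _c[a]abac   read a → write _, move -1, go to p3
p3 | _[c]_abac   read c → write _, move +1, go to p0
p0 | __[_]abac   read _ → write c, move +1, go to p0
p0 | __c[a]bac   read a → write _, move -1, go to p3
p3 | __[c]_bac   read c → write _, move +1, go to p0
p0 | ___[_]bac   read _ → write c, move +1, go to p0
p0 | ___c[b]ac   read b → write b, move -1, go to p4
p4 | ___[c]bac
M halts after 23 transitions.

23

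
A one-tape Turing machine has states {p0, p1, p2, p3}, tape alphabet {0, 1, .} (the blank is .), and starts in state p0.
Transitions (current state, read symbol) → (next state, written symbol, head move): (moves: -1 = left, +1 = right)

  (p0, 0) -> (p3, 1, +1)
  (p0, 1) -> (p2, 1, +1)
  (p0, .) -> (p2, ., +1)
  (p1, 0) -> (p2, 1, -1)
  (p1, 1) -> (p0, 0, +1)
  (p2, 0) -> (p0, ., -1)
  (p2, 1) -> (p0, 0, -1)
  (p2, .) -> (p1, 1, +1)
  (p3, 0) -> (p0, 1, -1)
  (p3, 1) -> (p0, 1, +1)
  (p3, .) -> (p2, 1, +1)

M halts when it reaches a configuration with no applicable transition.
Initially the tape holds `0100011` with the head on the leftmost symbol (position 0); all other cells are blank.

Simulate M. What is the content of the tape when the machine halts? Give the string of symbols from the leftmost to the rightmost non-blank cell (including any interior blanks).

1111011

p0 | [0]100011.   read 0 → write 1, move +1, go to p3
p3 | 1[1]00011.   read 1 → write 1, move +1, go to p0
p0 | 11[0]0011.   read 0 → write 1, move +1, go to p3
p3 | 111[0]011.   read 0 → write 1, move -1, go to p0
p0 | 11[1]1011.   read 1 → write 1, move +1, go to p2
p2 | 111[1]011.   read 1 → write 0, move -1, go to p0
p0 | 11[1]0011.   read 1 → write 1, move +1, go to p2
p2 | 111[0]011.   read 0 → write ., move -1, go to p0
p0 | 11[1].011.   read 1 → write 1, move +1, go to p2
p2 | 111[.]011.   read . → write 1, move +1, go to p1
p1 | 1111[0]11.   read 0 → write 1, move -1, go to p2
p2 | 111[1]111.   read 1 → write 0, move -1, go to p0
p0 | 11[1]0111.   read 1 → write 1, move +1, go to p2
p2 | 111[0]111.   read 0 → write ., move -1, go to p0
p0 | 11[1].111.   read 1 → write 1, move +1, go to p2
p2 | 111[.]111.   read . → write 1, move +1, go to p1
p1 | 1111[1]11.   read 1 → write 0, move +1, go to p0
p0 | 11110[1]1.   read 1 → write 1, move +1, go to p2
p2 | 111101[1].   read 1 → write 0, move -1, go to p0
p0 | 11110[1]0.   read 1 → write 1, move +1, go to p2
p2 | 111101[0].   read 0 → write ., move -1, go to p0
p0 | 11110[1]..   read 1 → write 1, move +1, go to p2
p2 | 111101[.].   read . → write 1, move +1, go to p1
p1 | 1111011[.]
The non-blank tape span at halt is 1111011.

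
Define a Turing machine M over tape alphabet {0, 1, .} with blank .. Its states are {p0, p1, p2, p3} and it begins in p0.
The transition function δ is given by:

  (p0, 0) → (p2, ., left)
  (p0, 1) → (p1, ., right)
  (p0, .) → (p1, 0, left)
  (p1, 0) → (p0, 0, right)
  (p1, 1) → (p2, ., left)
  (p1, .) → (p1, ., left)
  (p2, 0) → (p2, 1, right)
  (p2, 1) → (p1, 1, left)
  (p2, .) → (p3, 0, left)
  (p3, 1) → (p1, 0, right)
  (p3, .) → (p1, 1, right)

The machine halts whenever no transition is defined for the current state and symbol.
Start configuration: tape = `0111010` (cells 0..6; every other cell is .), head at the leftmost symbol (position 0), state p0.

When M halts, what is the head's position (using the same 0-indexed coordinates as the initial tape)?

state=p0 head=0 tape=..[0]111010   (p0,0)→(p2,.,left)
state=p2 head=-1 tape=.[.].111010   (p2,.)→(p3,0,left)
state=p3 head=-2 tape=[.]0.111010   (p3,.)→(p1,1,right)
state=p1 head=-1 tape=1[0].111010   (p1,0)→(p0,0,right)
state=p0 head=0 tape=10[.]111010   (p0,.)→(p1,0,left)
state=p1 head=-1 tape=1[0]0111010   (p1,0)→(p0,0,right)
state=p0 head=0 tape=10[0]111010   (p0,0)→(p2,.,left)
state=p2 head=-1 tape=1[0].111010   (p2,0)→(p2,1,right)
state=p2 head=0 tape=11[.]111010   (p2,.)→(p3,0,left)
state=p3 head=-1 tape=1[1]0111010   (p3,1)→(p1,0,right)
state=p1 head=0 tape=10[0]111010   (p1,0)→(p0,0,right)
state=p0 head=1 tape=100[1]11010   (p0,1)→(p1,.,right)
state=p1 head=2 tape=100.[1]1010   (p1,1)→(p2,.,left)
state=p2 head=1 tape=100[.].1010   (p2,.)→(p3,0,left)
state=p3 head=0 tape=10[0]0.1010
At halt the head is at cell 0.

0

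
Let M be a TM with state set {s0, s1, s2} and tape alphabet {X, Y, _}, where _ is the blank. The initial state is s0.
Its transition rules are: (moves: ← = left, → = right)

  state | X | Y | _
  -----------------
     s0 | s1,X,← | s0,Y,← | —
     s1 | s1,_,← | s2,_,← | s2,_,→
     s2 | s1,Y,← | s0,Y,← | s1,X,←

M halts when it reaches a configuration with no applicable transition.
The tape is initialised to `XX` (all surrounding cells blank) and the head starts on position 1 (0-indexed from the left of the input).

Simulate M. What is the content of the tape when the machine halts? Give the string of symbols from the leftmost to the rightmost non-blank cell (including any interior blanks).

s0 | _X[X]   read X → write X, move ←, go to s1
s1 | _[X]X   read X → write _, move ←, go to s1
s1 | [_]_X   read _ → write _, move →, go to s2
s2 | _[_]X   read _ → write X, move ←, go to s1
s1 | [_]XX   read _ → write _, move →, go to s2
s2 | _[X]X   read X → write Y, move ←, go to s1
s1 | [_]YX   read _ → write _, move →, go to s2
s2 | _[Y]X   read Y → write Y, move ←, go to s0
s0 | [_]YX
The non-blank tape span at halt is YX.

YX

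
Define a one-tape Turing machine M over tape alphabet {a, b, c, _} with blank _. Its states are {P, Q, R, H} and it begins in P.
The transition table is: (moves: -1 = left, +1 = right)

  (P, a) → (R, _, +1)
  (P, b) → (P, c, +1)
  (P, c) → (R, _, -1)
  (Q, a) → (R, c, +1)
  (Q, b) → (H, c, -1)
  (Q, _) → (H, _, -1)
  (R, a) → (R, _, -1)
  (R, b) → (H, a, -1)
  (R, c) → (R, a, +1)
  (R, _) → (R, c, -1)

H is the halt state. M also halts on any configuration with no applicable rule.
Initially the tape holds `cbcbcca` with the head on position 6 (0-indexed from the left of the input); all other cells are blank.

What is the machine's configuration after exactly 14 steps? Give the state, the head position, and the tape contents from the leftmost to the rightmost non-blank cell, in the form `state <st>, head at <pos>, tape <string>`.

P | cbcbcc[a]__   read a → write _, move +1, go to R
R | cbcbcc_[_]_   read _ → write c, move -1, go to R
R | cbcbcc[_]c_   read _ → write c, move -1, go to R
R | cbcbc[c]cc_   read c → write a, move +1, go to R
R | cbcbca[c]c_   read c → write a, move +1, go to R
R | cbcbcaa[c]_   read c → write a, move +1, go to R
R | cbcbcaaa[_]   read _ → write c, move -1, go to R
R | cbcbcaa[a]c   read a → write _, move -1, go to R
R | cbcbca[a]_c   read a → write _, move -1, go to R
R | cbcbc[a]__c   read a → write _, move -1, go to R
R | cbcb[c]___c   read c → write a, move +1, go to R
R | cbcba[_]__c   read _ → write c, move -1, go to R
R | cbcb[a]c__c   read a → write _, move -1, go to R
R | cbc[b]_c__c   read b → write a, move -1, go to H
H | cb[c]a_c__c
After 14 steps: state H, head at 2, tape cbca_c__c.

state H, head at 2, tape cbca_c__c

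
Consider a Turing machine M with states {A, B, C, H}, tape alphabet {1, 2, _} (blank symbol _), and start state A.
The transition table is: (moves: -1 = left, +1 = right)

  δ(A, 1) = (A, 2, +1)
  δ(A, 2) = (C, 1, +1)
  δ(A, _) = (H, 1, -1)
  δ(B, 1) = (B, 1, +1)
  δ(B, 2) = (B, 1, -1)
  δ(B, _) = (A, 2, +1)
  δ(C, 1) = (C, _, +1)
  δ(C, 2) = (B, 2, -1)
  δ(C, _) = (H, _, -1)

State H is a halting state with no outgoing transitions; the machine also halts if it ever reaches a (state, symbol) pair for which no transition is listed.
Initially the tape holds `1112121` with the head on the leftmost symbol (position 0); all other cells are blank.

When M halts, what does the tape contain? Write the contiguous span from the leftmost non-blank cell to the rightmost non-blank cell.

222121

A | [1]112121_   read 1 → write 2, move +1, go to A
A | 2[1]12121_   read 1 → write 2, move +1, go to A
A | 22[1]2121_   read 1 → write 2, move +1, go to A
A | 222[2]121_   read 2 → write 1, move +1, go to C
C | 2221[1]21_   read 1 → write _, move +1, go to C
C | 2221_[2]1_   read 2 → write 2, move -1, go to B
B | 2221[_]21_   read _ → write 2, move +1, go to A
A | 22212[2]1_   read 2 → write 1, move +1, go to C
C | 222121[1]_   read 1 → write _, move +1, go to C
C | 222121_[_]   read _ → write _, move -1, go to H
H | 222121[_]_
The non-blank tape span at halt is 222121.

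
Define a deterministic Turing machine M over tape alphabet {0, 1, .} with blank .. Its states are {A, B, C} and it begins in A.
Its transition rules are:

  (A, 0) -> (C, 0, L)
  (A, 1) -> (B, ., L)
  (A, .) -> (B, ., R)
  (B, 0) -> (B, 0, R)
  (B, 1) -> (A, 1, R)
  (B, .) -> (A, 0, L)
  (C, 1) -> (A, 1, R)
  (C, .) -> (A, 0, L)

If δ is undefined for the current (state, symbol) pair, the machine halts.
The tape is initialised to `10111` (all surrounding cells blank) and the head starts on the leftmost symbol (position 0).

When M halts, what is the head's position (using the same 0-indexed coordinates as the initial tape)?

A | ...[1]0111...   read 1 → write ., move L, go to B
B | ..[.].0111...   read . → write 0, move L, go to A
A | .[.]0.0111...   read . → write ., move R, go to B
B | ..[0].0111...   read 0 → write 0, move R, go to B
B | ..0[.]0111...   read . → write 0, move L, go to A
A | ..[0]00111...   read 0 → write 0, move L, go to C
C | .[.]000111...   read . → write 0, move L, go to A
A | [.]0000111...   read . → write ., move R, go to B
B | .[0]000111...   read 0 → write 0, move R, go to B
B | .0[0]00111...   read 0 → write 0, move R, go to B
B | .00[0]0111...   read 0 → write 0, move R, go to B
B | .000[0]111...   read 0 → write 0, move R, go to B
B | .0000[1]11...   read 1 → write 1, move R, go to A
A | .00001[1]1...   read 1 → write ., move L, go to B
B | .0000[1].1...   read 1 → write 1, move R, go to A
A | .00001[.]1...   read . → write ., move R, go to B
B | .00001.[1]...   read 1 → write 1, move R, go to A
A | .00001.1[.]..   read . → write ., move R, go to B
B | .00001.1.[.].   read . → write 0, move L, go to A
A | .00001.1[.]0.   read . → write ., move R, go to B
B | .00001.1.[0].   read 0 → write 0, move R, go to B
B | .00001.1.0[.]   read . → write 0, move L, go to A
A | .00001.1.[0]0   read 0 → write 0, move L, go to C
C | .00001.1[.]00   read . → write 0, move L, go to A
A | .00001.[1]000   read 1 → write ., move L, go to B
B | .00001[.].000   read . → write 0, move L, go to A
A | .0000[1]0.000   read 1 → write ., move L, go to B
B | .000[0].0.000   read 0 → write 0, move R, go to B
B | .0000[.]0.000   read . → write 0, move L, go to A
A | .000[0]00.000   read 0 → write 0, move L, go to C
C | .00[0]000.000
At halt the head is at cell 0.

0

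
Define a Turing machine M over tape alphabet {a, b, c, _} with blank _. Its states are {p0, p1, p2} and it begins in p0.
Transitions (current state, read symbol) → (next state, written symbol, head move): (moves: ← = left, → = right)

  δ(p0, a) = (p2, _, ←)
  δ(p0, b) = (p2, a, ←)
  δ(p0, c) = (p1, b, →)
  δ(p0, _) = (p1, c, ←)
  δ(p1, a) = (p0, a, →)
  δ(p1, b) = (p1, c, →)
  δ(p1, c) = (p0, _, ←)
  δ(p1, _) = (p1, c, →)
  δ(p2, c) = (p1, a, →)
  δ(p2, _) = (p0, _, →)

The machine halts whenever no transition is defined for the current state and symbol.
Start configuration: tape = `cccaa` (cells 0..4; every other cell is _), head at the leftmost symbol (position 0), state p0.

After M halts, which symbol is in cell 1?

state=p0 head=0 tape=_[c]ccaa   (p0,c)→(p1,b,→)
state=p1 head=1 tape=_b[c]caa   (p1,c)→(p0,_,←)
state=p0 head=0 tape=_[b]_caa   (p0,b)→(p2,a,←)
state=p2 head=-1 tape=[_]a_caa   (p2,_)→(p0,_,→)
state=p0 head=0 tape=_[a]_caa   (p0,a)→(p2,_,←)
state=p2 head=-1 tape=[_]__caa   (p2,_)→(p0,_,→)
state=p0 head=0 tape=_[_]_caa   (p0,_)→(p1,c,←)
state=p1 head=-1 tape=[_]c_caa   (p1,_)→(p1,c,→)
state=p1 head=0 tape=c[c]_caa   (p1,c)→(p0,_,←)
state=p0 head=-1 tape=[c]__caa   (p0,c)→(p1,b,→)
state=p1 head=0 tape=b[_]_caa   (p1,_)→(p1,c,→)
state=p1 head=1 tape=bc[_]caa   (p1,_)→(p1,c,→)
state=p1 head=2 tape=bcc[c]aa   (p1,c)→(p0,_,←)
state=p0 head=1 tape=bc[c]_aa   (p0,c)→(p1,b,→)
state=p1 head=2 tape=bcb[_]aa   (p1,_)→(p1,c,→)
state=p1 head=3 tape=bcbc[a]a   (p1,a)→(p0,a,→)
state=p0 head=4 tape=bcbca[a]   (p0,a)→(p2,_,←)
state=p2 head=3 tape=bcbc[a]_
Cell 1 holds b when M halts.

b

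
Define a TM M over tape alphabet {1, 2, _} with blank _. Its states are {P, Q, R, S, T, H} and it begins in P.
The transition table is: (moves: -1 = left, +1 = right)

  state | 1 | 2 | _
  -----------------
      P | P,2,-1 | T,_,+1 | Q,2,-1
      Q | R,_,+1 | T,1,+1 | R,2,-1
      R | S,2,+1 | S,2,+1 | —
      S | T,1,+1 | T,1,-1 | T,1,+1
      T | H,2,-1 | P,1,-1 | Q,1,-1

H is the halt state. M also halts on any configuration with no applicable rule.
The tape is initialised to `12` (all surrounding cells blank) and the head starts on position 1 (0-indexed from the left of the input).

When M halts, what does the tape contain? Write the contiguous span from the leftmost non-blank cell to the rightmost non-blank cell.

P | ___1[2]_   read 2 → write _, move +1, go to T
T | ___1_[_]   read _ → write 1, move -1, go to Q
Q | ___1[_]1   read _ → write 2, move -1, go to R
R | ___[1]21   read 1 → write 2, move +1, go to S
S | ___2[2]1   read 2 → write 1, move -1, go to T
T | ___[2]11   read 2 → write 1, move -1, go to P
P | __[_]111   read _ → write 2, move -1, go to Q
Q | _[_]2111   read _ → write 2, move -1, go to R
R | [_]22111
The non-blank tape span at halt is 22111.

22111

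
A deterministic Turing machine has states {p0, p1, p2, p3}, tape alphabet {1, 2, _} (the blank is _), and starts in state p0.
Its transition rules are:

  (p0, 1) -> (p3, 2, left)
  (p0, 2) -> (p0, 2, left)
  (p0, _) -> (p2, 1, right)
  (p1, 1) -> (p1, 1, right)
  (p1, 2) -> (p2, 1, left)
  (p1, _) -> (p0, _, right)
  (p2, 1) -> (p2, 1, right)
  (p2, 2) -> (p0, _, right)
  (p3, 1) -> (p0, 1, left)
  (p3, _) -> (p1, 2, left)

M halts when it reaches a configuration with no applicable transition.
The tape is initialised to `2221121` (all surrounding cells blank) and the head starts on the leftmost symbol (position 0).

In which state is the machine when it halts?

p0 | _[2]221121__   read 2 → write 2, move left, go to p0
p0 | [_]2221121__   read _ → write 1, move right, go to p2
p2 | 1[2]221121__   read 2 → write _, move right, go to p0
p0 | 1_[2]21121__   read 2 → write 2, move left, go to p0
p0 | 1[_]221121__   read _ → write 1, move right, go to p2
p2 | 11[2]21121__   read 2 → write _, move right, go to p0
p0 | 11_[2]1121__   read 2 → write 2, move left, go to p0
p0 | 11[_]21121__   read _ → write 1, move right, go to p2
p2 | 111[2]1121__   read 2 → write _, move right, go to p0
p0 | 111_[1]121__   read 1 → write 2, move left, go to p3
p3 | 111[_]2121__   read _ → write 2, move left, go to p1
p1 | 11[1]22121__   read 1 → write 1, move right, go to p1
p1 | 111[2]2121__   read 2 → write 1, move left, go to p2
p2 | 11[1]12121__   read 1 → write 1, move right, go to p2
p2 | 111[1]2121__   read 1 → write 1, move right, go to p2
p2 | 1111[2]121__   read 2 → write _, move right, go to p0
p0 | 1111_[1]21__   read 1 → write 2, move left, go to p3
p3 | 1111[_]221__   read _ → write 2, move left, go to p1
p1 | 111[1]2221__   read 1 → write 1, move right, go to p1
p1 | 1111[2]221__   read 2 → write 1, move left, go to p2
p2 | 111[1]1221__   read 1 → write 1, move right, go to p2
p2 | 1111[1]221__   read 1 → write 1, move right, go to p2
p2 | 11111[2]21__   read 2 → write _, move right, go to p0
p0 | 11111_[2]1__   read 2 → write 2, move left, go to p0
p0 | 11111[_]21__   read _ → write 1, move right, go to p2
p2 | 111111[2]1__   read 2 → write _, move right, go to p0
p0 | 111111_[1]__   read 1 → write 2, move left, go to p3
p3 | 111111[_]2__   read _ → write 2, move left, go to p1
p1 | 11111[1]22__   read 1 → write 1, move right, go to p1
p1 | 111111[2]2__   read 2 → write 1, move left, go to p2
p2 | 11111[1]12__   read 1 → write 1, move right, go to p2
p2 | 111111[1]2__   read 1 → write 1, move right, go to p2
p2 | 1111111[2]__   read 2 → write _, move right, go to p0
p0 | 1111111_[_]_   read _ → write 1, move right, go to p2
p2 | 1111111_1[_]
No transition is defined for (p2, _); M halts in state p2.

p2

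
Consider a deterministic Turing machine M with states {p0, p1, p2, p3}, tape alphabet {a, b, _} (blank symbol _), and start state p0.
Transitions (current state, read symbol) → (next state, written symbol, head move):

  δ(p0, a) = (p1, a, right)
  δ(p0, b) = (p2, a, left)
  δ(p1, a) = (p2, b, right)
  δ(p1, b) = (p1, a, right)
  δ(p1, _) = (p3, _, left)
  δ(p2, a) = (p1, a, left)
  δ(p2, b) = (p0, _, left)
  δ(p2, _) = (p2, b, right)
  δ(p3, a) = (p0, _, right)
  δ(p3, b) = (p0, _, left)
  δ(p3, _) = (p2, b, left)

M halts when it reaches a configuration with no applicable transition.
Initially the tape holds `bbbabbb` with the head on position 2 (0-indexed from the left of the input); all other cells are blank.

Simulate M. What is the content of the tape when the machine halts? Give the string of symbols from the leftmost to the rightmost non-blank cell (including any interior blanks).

state=p0 head=2 tape=_bb[b]abbb   (p0,b)→(p2,a,left)
state=p2 head=1 tape=_b[b]aabbb   (p2,b)→(p0,_,left)
state=p0 head=0 tape=_[b]_aabbb   (p0,b)→(p2,a,left)
state=p2 head=-1 tape=[_]a_aabbb   (p2,_)→(p2,b,right)
state=p2 head=0 tape=b[a]_aabbb   (p2,a)→(p1,a,left)
state=p1 head=-1 tape=[b]a_aabbb   (p1,b)→(p1,a,right)
state=p1 head=0 tape=a[a]_aabbb   (p1,a)→(p2,b,right)
state=p2 head=1 tape=ab[_]aabbb   (p2,_)→(p2,b,right)
state=p2 head=2 tape=abb[a]abbb   (p2,a)→(p1,a,left)
state=p1 head=1 tape=ab[b]aabbb   (p1,b)→(p1,a,right)
state=p1 head=2 tape=aba[a]abbb   (p1,a)→(p2,b,right)
state=p2 head=3 tape=abab[a]bbb   (p2,a)→(p1,a,left)
state=p1 head=2 tape=aba[b]abbb   (p1,b)→(p1,a,right)
state=p1 head=3 tape=abaa[a]bbb   (p1,a)→(p2,b,right)
state=p2 head=4 tape=abaab[b]bb   (p2,b)→(p0,_,left)
state=p0 head=3 tape=abaa[b]_bb   (p0,b)→(p2,a,left)
state=p2 head=2 tape=aba[a]a_bb   (p2,a)→(p1,a,left)
state=p1 head=1 tape=ab[a]aa_bb   (p1,a)→(p2,b,right)
state=p2 head=2 tape=abb[a]a_bb   (p2,a)→(p1,a,left)
state=p1 head=1 tape=ab[b]aa_bb   (p1,b)→(p1,a,right)
state=p1 head=2 tape=aba[a]a_bb   (p1,a)→(p2,b,right)
state=p2 head=3 tape=abab[a]_bb   (p2,a)→(p1,a,left)
state=p1 head=2 tape=aba[b]a_bb   (p1,b)→(p1,a,right)
state=p1 head=3 tape=abaa[a]_bb   (p1,a)→(p2,b,right)
state=p2 head=4 tape=abaab[_]bb   (p2,_)→(p2,b,right)
state=p2 head=5 tape=abaabb[b]b   (p2,b)→(p0,_,left)
state=p0 head=4 tape=abaab[b]_b   (p0,b)→(p2,a,left)
state=p2 head=3 tape=abaa[b]a_b   (p2,b)→(p0,_,left)
state=p0 head=2 tape=aba[a]_a_b   (p0,a)→(p1,a,right)
state=p1 head=3 tape=abaa[_]a_b   (p1,_)→(p3,_,left)
state=p3 head=2 tape=aba[a]_a_b   (p3,a)→(p0,_,right)
state=p0 head=3 tape=aba_[_]a_b
The non-blank tape span at halt is aba__a_b.

aba__a_b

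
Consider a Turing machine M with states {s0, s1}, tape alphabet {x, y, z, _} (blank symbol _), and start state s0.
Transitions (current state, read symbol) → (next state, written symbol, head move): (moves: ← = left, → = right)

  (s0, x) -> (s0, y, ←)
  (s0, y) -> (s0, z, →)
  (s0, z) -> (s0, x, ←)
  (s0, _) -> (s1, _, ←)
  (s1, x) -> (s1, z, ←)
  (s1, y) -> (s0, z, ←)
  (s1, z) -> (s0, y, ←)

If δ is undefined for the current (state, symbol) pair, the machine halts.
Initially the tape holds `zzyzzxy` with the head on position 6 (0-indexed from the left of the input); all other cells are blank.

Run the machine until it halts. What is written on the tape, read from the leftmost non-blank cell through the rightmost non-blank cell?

s0 | __zzyzzx[y]_   read y → write z, move →, go to s0
s0 | __zzyzzxz[_]   read _ → write _, move ←, go to s1
s1 | __zzyzzx[z]_   read z → write y, move ←, go to s0
s0 | __zzyzz[x]y_   read x → write y, move ←, go to s0
s0 | __zzyz[z]yy_   read z → write x, move ←, go to s0
s0 | __zzy[z]xyy_   read z → write x, move ←, go to s0
s0 | __zz[y]xxyy_   read y → write z, move →, go to s0
s0 | __zzz[x]xyy_   read x → write y, move ←, go to s0
s0 | __zz[z]yxyy_   read z → write x, move ←, go to s0
s0 | __z[z]xyxyy_   read z → write x, move ←, go to s0
s0 | __[z]xxyxyy_   read z → write x, move ←, go to s0
s0 | _[_]xxxyxyy_   read _ → write _, move ←, go to s1
s1 | [_]_xxxyxyy_
The non-blank tape span at halt is xxxyxyy.

xxxyxyy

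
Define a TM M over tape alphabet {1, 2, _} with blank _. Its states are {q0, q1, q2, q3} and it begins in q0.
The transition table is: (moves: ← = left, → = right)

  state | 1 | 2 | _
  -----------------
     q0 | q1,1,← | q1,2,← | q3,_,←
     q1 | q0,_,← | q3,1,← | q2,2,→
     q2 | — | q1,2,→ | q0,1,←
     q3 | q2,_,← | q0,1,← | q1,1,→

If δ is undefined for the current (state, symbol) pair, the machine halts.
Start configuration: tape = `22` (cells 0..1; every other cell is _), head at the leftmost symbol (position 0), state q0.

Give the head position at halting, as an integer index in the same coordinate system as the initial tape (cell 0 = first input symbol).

-3

q0 | ____[2]2   read 2 → write 2, move ←, go to q1
q1 | ___[_]22   read _ → write 2, move →, go to q2
q2 | ___2[2]2   read 2 → write 2, move →, go to q1
q1 | ___22[2]   read 2 → write 1, move ←, go to q3
q3 | ___2[2]1   read 2 → write 1, move ←, go to q0
q0 | ___[2]11   read 2 → write 2, move ←, go to q1
q1 | __[_]211   read _ → write 2, move →, go to q2
q2 | __2[2]11   read 2 → write 2, move →, go to q1
q1 | __22[1]1   read 1 → write _, move ←, go to q0
q0 | __2[2]_1   read 2 → write 2, move ←, go to q1
q1 | __[2]2_1   read 2 → write 1, move ←, go to q3
q3 | _[_]12_1   read _ → write 1, move →, go to q1
q1 | _1[1]2_1   read 1 → write _, move ←, go to q0
q0 | _[1]_2_1   read 1 → write 1, move ←, go to q1
q1 | [_]1_2_1   read _ → write 2, move →, go to q2
q2 | 2[1]_2_1
At halt the head is at cell -3.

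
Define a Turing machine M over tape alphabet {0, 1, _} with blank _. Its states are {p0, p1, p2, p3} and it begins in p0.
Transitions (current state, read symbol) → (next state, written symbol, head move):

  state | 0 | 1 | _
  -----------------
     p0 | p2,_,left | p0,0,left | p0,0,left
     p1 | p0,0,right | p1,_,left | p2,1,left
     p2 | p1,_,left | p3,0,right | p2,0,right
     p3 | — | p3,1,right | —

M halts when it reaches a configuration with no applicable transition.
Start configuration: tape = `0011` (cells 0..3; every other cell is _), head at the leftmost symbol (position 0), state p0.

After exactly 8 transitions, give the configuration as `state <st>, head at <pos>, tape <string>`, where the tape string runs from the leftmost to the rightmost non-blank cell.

p0 | __[0]011   read 0 → write _, move left, go to p2
p2 | _[_]_011   read _ → write 0, move right, go to p2
p2 | _0[_]011   read _ → write 0, move right, go to p2
p2 | _00[0]11   read 0 → write _, move left, go to p1
p1 | _0[0]_11   read 0 → write 0, move right, go to p0
p0 | _00[_]11   read _ → write 0, move left, go to p0
p0 | _0[0]011   read 0 → write _, move left, go to p2
p2 | _[0]_011   read 0 → write _, move left, go to p1
p1 | [_]__011
After 8 steps: state p1, head at -2, tape 011.

state p1, head at -2, tape 011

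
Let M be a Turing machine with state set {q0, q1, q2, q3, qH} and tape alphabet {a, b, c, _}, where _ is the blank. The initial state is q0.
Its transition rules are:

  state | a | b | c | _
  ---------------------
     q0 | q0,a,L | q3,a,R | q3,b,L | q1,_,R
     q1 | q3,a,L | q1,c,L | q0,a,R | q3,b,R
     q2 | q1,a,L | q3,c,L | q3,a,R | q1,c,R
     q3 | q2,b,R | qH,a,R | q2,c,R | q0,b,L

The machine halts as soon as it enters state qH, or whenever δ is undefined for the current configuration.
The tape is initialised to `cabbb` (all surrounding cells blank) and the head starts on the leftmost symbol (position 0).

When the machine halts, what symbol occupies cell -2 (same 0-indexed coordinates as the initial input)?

b

q0 | __[c]abbb   read c → write b, move L, go to q3
q3 | _[_]babbb   read _ → write b, move L, go to q0
q0 | [_]bbabbb   read _ → write _, move R, go to q1
q1 | _[b]babbb   read b → write c, move L, go to q1
q1 | [_]cbabbb   read _ → write b, move R, go to q3
q3 | b[c]babbb   read c → write c, move R, go to q2
q2 | bc[b]abbb   read b → write c, move L, go to q3
q3 | b[c]cabbb   read c → write c, move R, go to q2
q2 | bc[c]abbb   read c → write a, move R, go to q3
q3 | bca[a]bbb   read a → write b, move R, go to q2
q2 | bcab[b]bb   read b → write c, move L, go to q3
q3 | bca[b]cbb   read b → write a, move R, go to qH
qH | bcaa[c]bb
Cell -2 holds b when M halts.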